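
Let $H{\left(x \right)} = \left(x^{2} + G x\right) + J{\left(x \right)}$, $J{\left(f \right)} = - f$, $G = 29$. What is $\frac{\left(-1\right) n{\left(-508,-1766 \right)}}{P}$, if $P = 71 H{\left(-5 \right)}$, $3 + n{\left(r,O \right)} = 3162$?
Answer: $\frac{3159}{8165} \approx 0.3869$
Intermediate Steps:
$n{\left(r,O \right)} = 3159$ ($n{\left(r,O \right)} = -3 + 3162 = 3159$)
$H{\left(x \right)} = x^{2} + 28 x$ ($H{\left(x \right)} = \left(x^{2} + 29 x\right) - x = x^{2} + 28 x$)
$P = -8165$ ($P = 71 \left(- 5 \left(28 - 5\right)\right) = 71 \left(\left(-5\right) 23\right) = 71 \left(-115\right) = -8165$)
$\frac{\left(-1\right) n{\left(-508,-1766 \right)}}{P} = \frac{\left(-1\right) 3159}{-8165} = \left(-3159\right) \left(- \frac{1}{8165}\right) = \frac{3159}{8165}$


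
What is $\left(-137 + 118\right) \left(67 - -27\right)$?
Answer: $-1786$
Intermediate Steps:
$\left(-137 + 118\right) \left(67 - -27\right) = - 19 \left(67 + 27\right) = \left(-19\right) 94 = -1786$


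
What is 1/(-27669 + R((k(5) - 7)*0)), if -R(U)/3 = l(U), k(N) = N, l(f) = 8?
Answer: -1/27693 ≈ -3.6110e-5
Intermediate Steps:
R(U) = -24 (R(U) = -3*8 = -24)
1/(-27669 + R((k(5) - 7)*0)) = 1/(-27669 - 24) = 1/(-27693) = -1/27693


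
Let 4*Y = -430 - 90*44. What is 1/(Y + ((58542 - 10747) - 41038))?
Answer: 2/11319 ≈ 0.00017669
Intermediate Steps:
Y = -2195/2 (Y = (-430 - 90*44)/4 = (-430 - 3960)/4 = (1/4)*(-4390) = -2195/2 ≈ -1097.5)
1/(Y + ((58542 - 10747) - 41038)) = 1/(-2195/2 + ((58542 - 10747) - 41038)) = 1/(-2195/2 + (47795 - 41038)) = 1/(-2195/2 + 6757) = 1/(11319/2) = 2/11319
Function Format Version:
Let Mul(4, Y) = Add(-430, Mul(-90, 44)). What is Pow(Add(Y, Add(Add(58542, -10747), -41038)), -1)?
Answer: Rational(2, 11319) ≈ 0.00017669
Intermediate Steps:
Y = Rational(-2195, 2) (Y = Mul(Rational(1, 4), Add(-430, Mul(-90, 44))) = Mul(Rational(1, 4), Add(-430, -3960)) = Mul(Rational(1, 4), -4390) = Rational(-2195, 2) ≈ -1097.5)
Pow(Add(Y, Add(Add(58542, -10747), -41038)), -1) = Pow(Add(Rational(-2195, 2), Add(Add(58542, -10747), -41038)), -1) = Pow(Add(Rational(-2195, 2), Add(47795, -41038)), -1) = Pow(Add(Rational(-2195, 2), 6757), -1) = Pow(Rational(11319, 2), -1) = Rational(2, 11319)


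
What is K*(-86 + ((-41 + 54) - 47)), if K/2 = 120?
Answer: -28800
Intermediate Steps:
K = 240 (K = 2*120 = 240)
K*(-86 + ((-41 + 54) - 47)) = 240*(-86 + ((-41 + 54) - 47)) = 240*(-86 + (13 - 47)) = 240*(-86 - 34) = 240*(-120) = -28800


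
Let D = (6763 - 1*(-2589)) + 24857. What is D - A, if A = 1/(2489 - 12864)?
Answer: 354918376/10375 ≈ 34209.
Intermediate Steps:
D = 34209 (D = (6763 + 2589) + 24857 = 9352 + 24857 = 34209)
A = -1/10375 (A = 1/(-10375) = -1/10375 ≈ -9.6386e-5)
D - A = 34209 - 1*(-1/10375) = 34209 + 1/10375 = 354918376/10375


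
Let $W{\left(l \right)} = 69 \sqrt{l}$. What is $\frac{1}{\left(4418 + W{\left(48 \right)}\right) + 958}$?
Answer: $\frac{112}{597351} - \frac{23 \sqrt{3}}{2389404} \approx 0.00017082$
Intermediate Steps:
$\frac{1}{\left(4418 + W{\left(48 \right)}\right) + 958} = \frac{1}{\left(4418 + 69 \sqrt{48}\right) + 958} = \frac{1}{\left(4418 + 69 \cdot 4 \sqrt{3}\right) + 958} = \frac{1}{\left(4418 + 276 \sqrt{3}\right) + 958} = \frac{1}{5376 + 276 \sqrt{3}}$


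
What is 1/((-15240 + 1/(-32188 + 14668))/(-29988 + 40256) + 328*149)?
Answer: 179895360/8791579029119 ≈ 2.0462e-5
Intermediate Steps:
1/((-15240 + 1/(-32188 + 14668))/(-29988 + 40256) + 328*149) = 1/((-15240 + 1/(-17520))/10268 + 48872) = 1/((-15240 - 1/17520)*(1/10268) + 48872) = 1/(-267004801/17520*1/10268 + 48872) = 1/(-267004801/179895360 + 48872) = 1/(8791579029119/179895360) = 179895360/8791579029119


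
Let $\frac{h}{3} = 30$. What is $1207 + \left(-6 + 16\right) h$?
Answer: $2107$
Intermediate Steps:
$h = 90$ ($h = 3 \cdot 30 = 90$)
$1207 + \left(-6 + 16\right) h = 1207 + \left(-6 + 16\right) 90 = 1207 + 10 \cdot 90 = 1207 + 900 = 2107$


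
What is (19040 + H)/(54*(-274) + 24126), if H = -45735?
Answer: -5339/1866 ≈ -2.8612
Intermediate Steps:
(19040 + H)/(54*(-274) + 24126) = (19040 - 45735)/(54*(-274) + 24126) = -26695/(-14796 + 24126) = -26695/9330 = -26695*1/9330 = -5339/1866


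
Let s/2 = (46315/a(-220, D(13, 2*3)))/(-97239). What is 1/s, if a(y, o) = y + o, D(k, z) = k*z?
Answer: 6903969/46315 ≈ 149.07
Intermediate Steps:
a(y, o) = o + y
s = 46315/6903969 (s = 2*((46315/(13*(2*3) - 220))/(-97239)) = 2*((46315/(13*6 - 220))*(-1/97239)) = 2*((46315/(78 - 220))*(-1/97239)) = 2*((46315/(-142))*(-1/97239)) = 2*((46315*(-1/142))*(-1/97239)) = 2*(-46315/142*(-1/97239)) = 2*(46315/13807938) = 46315/6903969 ≈ 0.0067085)
1/s = 1/(46315/6903969) = 6903969/46315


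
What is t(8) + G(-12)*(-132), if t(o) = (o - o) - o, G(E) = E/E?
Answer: -140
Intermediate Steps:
G(E) = 1
t(o) = -o (t(o) = 0 - o = -o)
t(8) + G(-12)*(-132) = -1*8 + 1*(-132) = -8 - 132 = -140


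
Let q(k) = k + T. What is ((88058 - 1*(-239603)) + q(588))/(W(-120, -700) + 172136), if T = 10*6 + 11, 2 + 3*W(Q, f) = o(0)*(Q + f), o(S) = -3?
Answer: 492480/259433 ≈ 1.8983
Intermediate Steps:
W(Q, f) = -2/3 - Q - f (W(Q, f) = -2/3 + (-3*(Q + f))/3 = -2/3 + (-3*Q - 3*f)/3 = -2/3 + (-Q - f) = -2/3 - Q - f)
T = 71 (T = 60 + 11 = 71)
q(k) = 71 + k (q(k) = k + 71 = 71 + k)
((88058 - 1*(-239603)) + q(588))/(W(-120, -700) + 172136) = ((88058 - 1*(-239603)) + (71 + 588))/((-2/3 - 1*(-120) - 1*(-700)) + 172136) = ((88058 + 239603) + 659)/((-2/3 + 120 + 700) + 172136) = (327661 + 659)/(2458/3 + 172136) = 328320/(518866/3) = 328320*(3/518866) = 492480/259433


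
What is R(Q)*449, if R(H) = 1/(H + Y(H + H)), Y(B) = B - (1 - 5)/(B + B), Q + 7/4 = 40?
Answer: 274788/70243 ≈ 3.9120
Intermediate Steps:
Q = 153/4 (Q = -7/4 + 40 = 153/4 ≈ 38.250)
Y(B) = B + 2/B (Y(B) = B - (-4)/(2*B) = B - (-4)*1/(2*B) = B - (-2)/B = B + 2/B)
R(H) = 1/(1/H + 3*H) (R(H) = 1/(H + ((H + H) + 2/(H + H))) = 1/(H + (2*H + 2/((2*H)))) = 1/(H + (2*H + 2*(1/(2*H)))) = 1/(H + (2*H + 1/H)) = 1/(H + (1/H + 2*H)) = 1/(1/H + 3*H))
R(Q)*449 = (153/(4*(1 + 3*(153/4)²)))*449 = (153/(4*(1 + 3*(23409/16))))*449 = (153/(4*(1 + 70227/16)))*449 = (153/(4*(70243/16)))*449 = ((153/4)*(16/70243))*449 = (612/70243)*449 = 274788/70243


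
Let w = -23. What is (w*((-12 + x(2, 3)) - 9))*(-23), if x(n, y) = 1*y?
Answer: -9522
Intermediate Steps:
x(n, y) = y
(w*((-12 + x(2, 3)) - 9))*(-23) = -23*((-12 + 3) - 9)*(-23) = -23*(-9 - 9)*(-23) = -23*(-18)*(-23) = 414*(-23) = -9522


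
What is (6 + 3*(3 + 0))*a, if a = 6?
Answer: 90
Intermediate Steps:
(6 + 3*(3 + 0))*a = (6 + 3*(3 + 0))*6 = (6 + 3*3)*6 = (6 + 9)*6 = 15*6 = 90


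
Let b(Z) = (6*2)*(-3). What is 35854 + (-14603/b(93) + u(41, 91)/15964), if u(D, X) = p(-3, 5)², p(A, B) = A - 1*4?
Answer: 2604820159/71838 ≈ 36260.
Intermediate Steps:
p(A, B) = -4 + A (p(A, B) = A - 4 = -4 + A)
b(Z) = -36 (b(Z) = 12*(-3) = -36)
u(D, X) = 49 (u(D, X) = (-4 - 3)² = (-7)² = 49)
35854 + (-14603/b(93) + u(41, 91)/15964) = 35854 + (-14603/(-36) + 49/15964) = 35854 + (-14603*(-1/36) + 49*(1/15964)) = 35854 + (14603/36 + 49/15964) = 35854 + 29140507/71838 = 2604820159/71838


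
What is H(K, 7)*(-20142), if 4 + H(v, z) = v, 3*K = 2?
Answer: 67140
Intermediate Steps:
K = ⅔ (K = (⅓)*2 = ⅔ ≈ 0.66667)
H(v, z) = -4 + v
H(K, 7)*(-20142) = (-4 + ⅔)*(-20142) = -10/3*(-20142) = 67140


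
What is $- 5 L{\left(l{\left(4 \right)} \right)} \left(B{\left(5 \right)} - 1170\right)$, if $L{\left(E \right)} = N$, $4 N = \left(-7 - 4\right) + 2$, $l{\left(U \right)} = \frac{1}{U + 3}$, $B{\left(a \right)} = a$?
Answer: $- \frac{52425}{4} \approx -13106.0$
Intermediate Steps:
$l{\left(U \right)} = \frac{1}{3 + U}$
$N = - \frac{9}{4}$ ($N = \frac{\left(-7 - 4\right) + 2}{4} = \frac{-11 + 2}{4} = \frac{1}{4} \left(-9\right) = - \frac{9}{4} \approx -2.25$)
$L{\left(E \right)} = - \frac{9}{4}$
$- 5 L{\left(l{\left(4 \right)} \right)} \left(B{\left(5 \right)} - 1170\right) = \left(-5\right) \left(- \frac{9}{4}\right) \left(5 - 1170\right) = \frac{45}{4} \left(-1165\right) = - \frac{52425}{4}$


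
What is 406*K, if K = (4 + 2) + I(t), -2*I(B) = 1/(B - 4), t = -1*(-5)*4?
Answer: 38773/16 ≈ 2423.3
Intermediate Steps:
t = 20 (t = 5*4 = 20)
I(B) = -1/(2*(-4 + B)) (I(B) = -1/(2*(B - 4)) = -1/(2*(-4 + B)))
K = 191/32 (K = (4 + 2) - 1/(-8 + 2*20) = 6 - 1/(-8 + 40) = 6 - 1/32 = 191/32 ≈ 5.9688)
406*K = 406*(191/32) = 38773/16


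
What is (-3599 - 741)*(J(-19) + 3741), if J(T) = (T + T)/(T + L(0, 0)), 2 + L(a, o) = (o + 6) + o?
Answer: -48740804/3 ≈ -1.6247e+7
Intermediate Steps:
L(a, o) = 4 + 2*o (L(a, o) = -2 + ((o + 6) + o) = -2 + ((6 + o) + o) = -2 + (6 + 2*o) = 4 + 2*o)
J(T) = 2*T/(4 + T) (J(T) = (T + T)/(T + (4 + 2*0)) = (2*T)/(T + (4 + 0)) = (2*T)/(T + 4) = (2*T)/(4 + T) = 2*T/(4 + T))
(-3599 - 741)*(J(-19) + 3741) = (-3599 - 741)*(2*(-19)/(4 - 19) + 3741) = -4340*(2*(-19)/(-15) + 3741) = -4340*(2*(-19)*(-1/15) + 3741) = -4340*(38/15 + 3741) = -4340*56153/15 = -48740804/3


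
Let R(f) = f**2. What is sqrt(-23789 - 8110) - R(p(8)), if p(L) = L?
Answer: -64 + 7*I*sqrt(651) ≈ -64.0 + 178.6*I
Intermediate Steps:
sqrt(-23789 - 8110) - R(p(8)) = sqrt(-23789 - 8110) - 1*8**2 = sqrt(-31899) - 1*64 = 7*I*sqrt(651) - 64 = -64 + 7*I*sqrt(651)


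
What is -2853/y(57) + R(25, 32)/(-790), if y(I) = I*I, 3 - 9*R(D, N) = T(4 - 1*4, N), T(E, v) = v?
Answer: -2243401/2566710 ≈ -0.87404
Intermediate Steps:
R(D, N) = ⅓ - N/9
y(I) = I²
-2853/y(57) + R(25, 32)/(-790) = -2853/(57²) + (⅓ - ⅑*32)/(-790) = -2853/3249 + (⅓ - 32/9)*(-1/790) = -2853*1/3249 - 29/9*(-1/790) = -317/361 + 29/7110 = -2243401/2566710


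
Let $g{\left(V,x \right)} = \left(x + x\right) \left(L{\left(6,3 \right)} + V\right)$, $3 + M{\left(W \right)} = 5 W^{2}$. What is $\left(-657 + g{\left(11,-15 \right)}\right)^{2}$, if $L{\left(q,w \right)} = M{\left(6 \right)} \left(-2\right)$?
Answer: $92794689$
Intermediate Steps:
$M{\left(W \right)} = -3 + 5 W^{2}$
$L{\left(q,w \right)} = -354$ ($L{\left(q,w \right)} = \left(-3 + 5 \cdot 6^{2}\right) \left(-2\right) = \left(-3 + 5 \cdot 36\right) \left(-2\right) = \left(-3 + 180\right) \left(-2\right) = 177 \left(-2\right) = -354$)
$g{\left(V,x \right)} = 2 x \left(-354 + V\right)$ ($g{\left(V,x \right)} = \left(x + x\right) \left(-354 + V\right) = 2 x \left(-354 + V\right)$)
$\left(-657 + g{\left(11,-15 \right)}\right)^{2} = \left(-657 + 2 \left(-15\right) \left(-354 + 11\right)\right)^{2} = \left(-657 + 2 \left(-15\right) \left(-343\right)\right)^{2} = \left(-657 + 10290\right)^{2} = 9633^{2} = 92794689$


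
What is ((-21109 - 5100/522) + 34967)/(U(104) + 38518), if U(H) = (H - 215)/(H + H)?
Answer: 250597568/697012071 ≈ 0.35953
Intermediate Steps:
U(H) = (-215 + H)/(2*H) (U(H) = (-215 + H)/((2*H)) = (-215 + H)*(1/(2*H)) = (-215 + H)/(2*H))
((-21109 - 5100/522) + 34967)/(U(104) + 38518) = ((-21109 - 5100/522) + 34967)/((½)*(-215 + 104)/104 + 38518) = ((-21109 - 5100/522) + 34967)/((½)*(1/104)*(-111) + 38518) = ((-21109 - 1*850/87) + 34967)/(-111/208 + 38518) = ((-21109 - 850/87) + 34967)/(8011633/208) = (-1837333/87 + 34967)*(208/8011633) = (1204796/87)*(208/8011633) = 250597568/697012071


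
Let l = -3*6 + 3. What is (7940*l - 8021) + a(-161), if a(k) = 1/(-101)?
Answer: -12839222/101 ≈ -1.2712e+5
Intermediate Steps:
a(k) = -1/101
l = -15 (l = -18 + 3 = -15)
(7940*l - 8021) + a(-161) = (7940*(-15) - 8021) - 1/101 = (-119100 - 8021) - 1/101 = -127121 - 1/101 = -12839222/101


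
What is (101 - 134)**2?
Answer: 1089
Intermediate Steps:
(101 - 134)**2 = (-33)**2 = 1089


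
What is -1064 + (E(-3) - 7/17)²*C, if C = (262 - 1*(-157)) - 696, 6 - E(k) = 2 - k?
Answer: -335196/289 ≈ -1159.8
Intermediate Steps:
E(k) = 4 + k (E(k) = 6 - (2 - k) = 6 + (-2 + k) = 4 + k)
C = -277 (C = (262 + 157) - 696 = 419 - 696 = -277)
-1064 + (E(-3) - 7/17)²*C = -1064 + ((4 - 3) - 7/17)²*(-277) = -1064 + (1 - 7*1/17)²*(-277) = -1064 + (1 - 7/17)²*(-277) = -1064 + (10/17)²*(-277) = -1064 + (100/289)*(-277) = -1064 - 27700/289 = -335196/289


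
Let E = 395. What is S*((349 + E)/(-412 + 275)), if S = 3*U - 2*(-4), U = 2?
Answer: -10416/137 ≈ -76.029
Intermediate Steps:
S = 14 (S = 3*2 - 2*(-4) = 6 + 8 = 14)
S*((349 + E)/(-412 + 275)) = 14*((349 + 395)/(-412 + 275)) = 14*(744/(-137)) = 14*(744*(-1/137)) = 14*(-744/137) = -10416/137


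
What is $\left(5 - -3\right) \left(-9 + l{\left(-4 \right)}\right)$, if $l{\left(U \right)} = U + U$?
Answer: $-136$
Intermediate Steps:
$l{\left(U \right)} = 2 U$
$\left(5 - -3\right) \left(-9 + l{\left(-4 \right)}\right) = \left(5 - -3\right) \left(-9 + 2 \left(-4\right)\right) = \left(5 + 3\right) \left(-9 - 8\right) = 8 \left(-17\right) = -136$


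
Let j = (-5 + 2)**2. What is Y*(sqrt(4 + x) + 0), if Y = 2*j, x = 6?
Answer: 18*sqrt(10) ≈ 56.921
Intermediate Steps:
j = 9 (j = (-3)**2 = 9)
Y = 18 (Y = 2*9 = 18)
Y*(sqrt(4 + x) + 0) = 18*(sqrt(4 + 6) + 0) = 18*(sqrt(10) + 0) = 18*sqrt(10)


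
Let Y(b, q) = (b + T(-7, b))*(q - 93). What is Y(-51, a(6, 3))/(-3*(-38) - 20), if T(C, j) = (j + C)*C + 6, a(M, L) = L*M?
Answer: -27075/94 ≈ -288.03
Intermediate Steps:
T(C, j) = 6 + C*(C + j) (T(C, j) = (C + j)*C + 6 = C*(C + j) + 6 = 6 + C*(C + j))
Y(b, q) = (-93 + q)*(55 - 6*b) (Y(b, q) = (b + (6 + (-7)**2 - 7*b))*(q - 93) = (b + (6 + 49 - 7*b))*(-93 + q) = (b + (55 - 7*b))*(-93 + q) = (55 - 6*b)*(-93 + q) = (-93 + q)*(55 - 6*b))
Y(-51, a(6, 3))/(-3*(-38) - 20) = (-5115 + 55*(3*6) + 558*(-51) - 6*(-51)*3*6)/(-3*(-38) - 20) = (-5115 + 55*18 - 28458 - 6*(-51)*18)/(114 - 20) = (-5115 + 990 - 28458 + 5508)/94 = -27075*1/94 = -27075/94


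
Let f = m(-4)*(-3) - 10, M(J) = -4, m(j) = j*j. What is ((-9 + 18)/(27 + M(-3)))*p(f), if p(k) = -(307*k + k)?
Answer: 160776/23 ≈ 6990.3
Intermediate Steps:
m(j) = j**2
f = -58 (f = (-4)**2*(-3) - 10 = 16*(-3) - 10 = -48 - 10 = -58)
p(k) = -308*k
((-9 + 18)/(27 + M(-3)))*p(f) = ((-9 + 18)/(27 - 4))*(-308*(-58)) = (9/23)*17864 = 160776/23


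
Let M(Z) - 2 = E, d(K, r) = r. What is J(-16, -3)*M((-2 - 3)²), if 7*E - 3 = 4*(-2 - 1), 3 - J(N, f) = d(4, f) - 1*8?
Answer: 10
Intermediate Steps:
J(N, f) = 11 - f (J(N, f) = 3 - (f - 1*8) = 3 - (f - 8) = 3 - (-8 + f) = 3 + (8 - f) = 11 - f)
E = -9/7 (E = 3/7 + (4*(-2 - 1))/7 = 3/7 + (4*(-3))/7 = 3/7 + (⅐)*(-12) = 3/7 - 12/7 = -9/7 ≈ -1.2857)
M(Z) = 5/7 (M(Z) = 2 - 9/7 = 5/7)
J(-16, -3)*M((-2 - 3)²) = (11 - 1*(-3))*(5/7) = (11 + 3)*(5/7) = 14*(5/7) = 10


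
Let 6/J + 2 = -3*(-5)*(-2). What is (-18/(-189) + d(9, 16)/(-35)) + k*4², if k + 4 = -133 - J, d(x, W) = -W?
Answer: -229787/105 ≈ -2188.4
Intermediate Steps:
J = -3/16 (J = 6/(-2 - 3*(-5)*(-2)) = 6/(-2 + 15*(-2)) = 6/(-2 - 30) = 6/(-32) = 6*(-1/32) = -3/16 ≈ -0.18750)
k = -2189/16 (k = -4 + (-133 - 1*(-3/16)) = -4 + (-133 + 3/16) = -4 - 2125/16 = -2189/16 ≈ -136.81)
(-18/(-189) + d(9, 16)/(-35)) + k*4² = (-18/(-189) - 1*16/(-35)) - 2189/16*4² = (-18*(-1/189) - 16*(-1/35)) - 2189/16*16 = (2/21 + 16/35) - 2189 = 58/105 - 2189 = -229787/105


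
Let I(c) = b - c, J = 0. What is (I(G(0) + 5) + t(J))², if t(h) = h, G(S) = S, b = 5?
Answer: 0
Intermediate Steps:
I(c) = 5 - c
(I(G(0) + 5) + t(J))² = ((5 - (0 + 5)) + 0)² = ((5 - 1*5) + 0)² = ((5 - 5) + 0)² = (0 + 0)² = 0² = 0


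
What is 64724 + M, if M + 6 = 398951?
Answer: 463669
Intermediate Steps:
M = 398945 (M = -6 + 398951 = 398945)
64724 + M = 64724 + 398945 = 463669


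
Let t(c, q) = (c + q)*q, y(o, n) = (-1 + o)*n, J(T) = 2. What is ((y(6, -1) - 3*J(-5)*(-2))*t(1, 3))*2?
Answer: 168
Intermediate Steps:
y(o, n) = n*(-1 + o)
t(c, q) = q*(c + q)
((y(6, -1) - 3*J(-5)*(-2))*t(1, 3))*2 = ((-(-1 + 6) - 3*2*(-2))*(3*(1 + 3)))*2 = ((-1*5 - 6*(-2))*(3*4))*2 = ((-5 - 1*(-12))*12)*2 = ((-5 + 12)*12)*2 = (7*12)*2 = 84*2 = 168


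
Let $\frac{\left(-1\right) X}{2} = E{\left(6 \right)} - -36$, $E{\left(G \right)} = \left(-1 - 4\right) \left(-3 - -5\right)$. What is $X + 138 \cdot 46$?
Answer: $6296$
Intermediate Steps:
$E{\left(G \right)} = -10$ ($E{\left(G \right)} = - 5 \left(-3 + 5\right) = \left(-5\right) 2 = -10$)
$X = -52$ ($X = - 2 \left(-10 - -36\right) = - 2 \left(-10 + 36\right) = \left(-2\right) 26 = -52$)
$X + 138 \cdot 46 = -52 + 138 \cdot 46 = -52 + 6348 = 6296$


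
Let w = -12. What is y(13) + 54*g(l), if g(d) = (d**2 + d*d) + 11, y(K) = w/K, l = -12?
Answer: 209886/13 ≈ 16145.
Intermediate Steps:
y(K) = -12/K
g(d) = 11 + 2*d**2 (g(d) = (d**2 + d**2) + 11 = 2*d**2 + 11 = 11 + 2*d**2)
y(13) + 54*g(l) = -12/13 + 54*(11 + 2*(-12)**2) = -12*1/13 + 54*(11 + 2*144) = -12/13 + 54*(11 + 288) = -12/13 + 54*299 = -12/13 + 16146 = 209886/13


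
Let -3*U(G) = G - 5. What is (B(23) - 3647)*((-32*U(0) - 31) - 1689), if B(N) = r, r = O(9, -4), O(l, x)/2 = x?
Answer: 19444600/3 ≈ 6.4815e+6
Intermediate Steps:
O(l, x) = 2*x
r = -8 (r = 2*(-4) = -8)
U(G) = 5/3 - G/3 (U(G) = -(G - 5)/3 = -(-5 + G)/3 = 5/3 - G/3)
B(N) = -8
(B(23) - 3647)*((-32*U(0) - 31) - 1689) = (-8 - 3647)*((-32*(5/3 - ⅓*0) - 31) - 1689) = -3655*((-32*(5/3 + 0) - 31) - 1689) = -3655*((-32*5/3 - 31) - 1689) = -3655*((-160/3 - 31) - 1689) = -3655*(-253/3 - 1689) = -3655*(-5320/3) = 19444600/3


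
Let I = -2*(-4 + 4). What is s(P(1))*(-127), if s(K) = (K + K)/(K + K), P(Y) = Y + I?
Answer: -127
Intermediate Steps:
I = 0 (I = -2*0 = 0)
P(Y) = Y (P(Y) = Y + 0 = Y)
s(K) = 1 (s(K) = (2*K)/((2*K)) = (2*K)*(1/(2*K)) = 1)
s(P(1))*(-127) = 1*(-127) = -127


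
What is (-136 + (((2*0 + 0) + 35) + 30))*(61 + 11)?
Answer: -5112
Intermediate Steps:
(-136 + (((2*0 + 0) + 35) + 30))*(61 + 11) = (-136 + (((0 + 0) + 35) + 30))*72 = (-136 + ((0 + 35) + 30))*72 = (-136 + (35 + 30))*72 = (-136 + 65)*72 = -71*72 = -5112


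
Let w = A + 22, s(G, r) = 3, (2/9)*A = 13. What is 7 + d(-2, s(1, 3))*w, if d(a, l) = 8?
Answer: 651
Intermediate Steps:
A = 117/2 (A = (9/2)*13 = 117/2 ≈ 58.500)
w = 161/2 (w = 117/2 + 22 = 161/2 ≈ 80.500)
7 + d(-2, s(1, 3))*w = 7 + 8*(161/2) = 7 + 644 = 651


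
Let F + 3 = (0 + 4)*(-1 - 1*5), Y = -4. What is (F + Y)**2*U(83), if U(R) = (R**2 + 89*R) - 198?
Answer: 13528958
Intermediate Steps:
U(R) = -198 + R**2 + 89*R
F = -27 (F = -3 + (0 + 4)*(-1 - 1*5) = -3 + 4*(-1 - 5) = -3 + 4*(-6) = -3 - 24 = -27)
(F + Y)**2*U(83) = (-27 - 4)**2*(-198 + 83**2 + 89*83) = (-31)**2*(-198 + 6889 + 7387) = 961*14078 = 13528958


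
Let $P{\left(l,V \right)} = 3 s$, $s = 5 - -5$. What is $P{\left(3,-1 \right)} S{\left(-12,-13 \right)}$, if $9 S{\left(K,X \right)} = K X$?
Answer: $520$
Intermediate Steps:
$s = 10$ ($s = 5 + 5 = 10$)
$S{\left(K,X \right)} = \frac{K X}{9}$
$P{\left(l,V \right)} = 30$ ($P{\left(l,V \right)} = 3 \cdot 10 = 30$)
$P{\left(3,-1 \right)} S{\left(-12,-13 \right)} = 30 \cdot \frac{1}{9} \left(-12\right) \left(-13\right) = 30 \cdot \frac{52}{3} = 520$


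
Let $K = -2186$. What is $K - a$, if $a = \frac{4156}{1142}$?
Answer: $- \frac{1250284}{571} \approx -2189.6$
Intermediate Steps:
$a = \frac{2078}{571}$ ($a = 4156 \cdot \frac{1}{1142} = \frac{2078}{571} \approx 3.6392$)
$K - a = -2186 - \frac{2078}{571} = - \frac{1250284}{571}$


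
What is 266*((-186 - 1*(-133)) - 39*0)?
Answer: -14098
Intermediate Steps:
266*((-186 - 1*(-133)) - 39*0) = 266*((-186 + 133) + 0) = 266*(-53 + 0) = 266*(-53) = -14098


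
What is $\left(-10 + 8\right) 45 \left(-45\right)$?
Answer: $4050$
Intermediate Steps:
$\left(-10 + 8\right) 45 \left(-45\right) = \left(-2\right) 45 \left(-45\right) = \left(-90\right) \left(-45\right) = 4050$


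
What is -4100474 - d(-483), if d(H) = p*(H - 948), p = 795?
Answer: -2962829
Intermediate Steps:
d(H) = -753660 + 795*H (d(H) = 795*(H - 948) = 795*(-948 + H) = -753660 + 795*H)
-4100474 - d(-483) = -4100474 - (-753660 + 795*(-483)) = -4100474 - (-753660 - 383985) = -4100474 - 1*(-1137645) = -4100474 + 1137645 = -2962829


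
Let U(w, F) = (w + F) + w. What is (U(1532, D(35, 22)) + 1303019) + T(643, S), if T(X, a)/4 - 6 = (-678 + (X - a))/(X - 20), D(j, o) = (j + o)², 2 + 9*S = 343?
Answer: 7341556468/5607 ≈ 1.3094e+6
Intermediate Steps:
S = 341/9 (S = -2/9 + (⅑)*343 = -2/9 + 343/9 = 341/9 ≈ 37.889)
U(w, F) = F + 2*w (U(w, F) = (F + w) + w = F + 2*w)
T(X, a) = 24 + 4*(-678 + X - a)/(-20 + X) (T(X, a) = 24 + 4*((-678 + (X - a))/(X - 20)) = 24 + 4*((-678 + X - a)/(-20 + X)) = 24 + 4*(-678 + X - a)/(-20 + X))
(U(1532, D(35, 22)) + 1303019) + T(643, S) = (((35 + 22)² + 2*1532) + 1303019) + 4*(-798 - 1*341/9 + 7*643)/(-20 + 643) = ((57² + 3064) + 1303019) + 4*(-798 - 341/9 + 4501)/623 = ((3249 + 3064) + 1303019) + 4*(1/623)*(32986/9) = (6313 + 1303019) + 131944/5607 = 1309332 + 131944/5607 = 7341556468/5607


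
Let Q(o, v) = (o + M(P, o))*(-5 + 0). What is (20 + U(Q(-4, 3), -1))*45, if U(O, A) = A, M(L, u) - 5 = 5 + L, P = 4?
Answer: 855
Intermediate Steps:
M(L, u) = 10 + L (M(L, u) = 5 + (5 + L) = 10 + L)
Q(o, v) = -70 - 5*o (Q(o, v) = (o + (10 + 4))*(-5 + 0) = (o + 14)*(-5) = (14 + o)*(-5) = -70 - 5*o)
(20 + U(Q(-4, 3), -1))*45 = (20 - 1)*45 = 19*45 = 855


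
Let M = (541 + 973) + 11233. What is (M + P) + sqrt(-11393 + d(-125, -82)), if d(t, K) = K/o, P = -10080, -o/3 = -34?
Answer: 2667 + 2*I*sqrt(7408821)/51 ≈ 2667.0 + 106.74*I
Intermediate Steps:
o = 102 (o = -3*(-34) = 102)
M = 12747 (M = 1514 + 11233 = 12747)
d(t, K) = K/102
(M + P) + sqrt(-11393 + d(-125, -82)) = (12747 - 10080) + sqrt(-11393 + (1/102)*(-82)) = 2667 + sqrt(-11393 - 41/51) = 2667 + sqrt(-581084/51) = 2667 + 2*I*sqrt(7408821)/51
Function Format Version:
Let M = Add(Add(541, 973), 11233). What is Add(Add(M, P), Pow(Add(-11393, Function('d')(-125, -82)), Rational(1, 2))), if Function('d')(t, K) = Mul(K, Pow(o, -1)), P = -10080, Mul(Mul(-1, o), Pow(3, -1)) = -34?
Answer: Add(2667, Mul(Rational(2, 51), I, Pow(7408821, Rational(1, 2)))) ≈ Add(2667.0, Mul(106.74, I))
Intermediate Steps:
o = 102 (o = Mul(-3, -34) = 102)
M = 12747 (M = Add(1514, 11233) = 12747)
Function('d')(t, K) = Mul(Rational(1, 102), K) (Function('d')(t, K) = Mul(K, Pow(102, -1)) = Mul(K, Rational(1, 102)) = Mul(Rational(1, 102), K))
Add(Add(M, P), Pow(Add(-11393, Function('d')(-125, -82)), Rational(1, 2))) = Add(Add(12747, -10080), Pow(Add(-11393, Mul(Rational(1, 102), -82)), Rational(1, 2))) = Add(2667, Pow(Add(-11393, Rational(-41, 51)), Rational(1, 2))) = Add(2667, Pow(Rational(-581084, 51), Rational(1, 2))) = Add(2667, Mul(Rational(2, 51), I, Pow(7408821, Rational(1, 2))))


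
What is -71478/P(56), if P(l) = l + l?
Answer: -35739/56 ≈ -638.20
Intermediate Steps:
P(l) = 2*l
-71478/P(56) = -71478/(2*56) = -71478/112 = -71478*1/112 = -35739/56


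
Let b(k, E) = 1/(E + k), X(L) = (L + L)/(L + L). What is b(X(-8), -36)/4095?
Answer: -1/143325 ≈ -6.9771e-6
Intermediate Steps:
X(L) = 1 (X(L) = (2*L)/((2*L)) = (2*L)*(1/(2*L)) = 1)
b(X(-8), -36)/4095 = 1/((-36 + 1)*4095) = (1/4095)/(-35) = -1/35*1/4095 = -1/143325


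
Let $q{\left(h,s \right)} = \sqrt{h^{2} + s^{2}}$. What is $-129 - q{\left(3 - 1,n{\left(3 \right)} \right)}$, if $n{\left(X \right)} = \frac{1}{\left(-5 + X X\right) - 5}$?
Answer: $-129 - \sqrt{5} \approx -131.24$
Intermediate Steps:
$n{\left(X \right)} = \frac{1}{-10 + X^{2}}$ ($n{\left(X \right)} = \frac{1}{\left(-5 + X^{2}\right) - 5} = \frac{1}{-10 + X^{2}}$)
$-129 - q{\left(3 - 1,n{\left(3 \right)} \right)} = -129 - \sqrt{\left(3 - 1\right)^{2} + \left(\frac{1}{-10 + 3^{2}}\right)^{2}} = -129 - \sqrt{2^{2} + \left(\frac{1}{-10 + 9}\right)^{2}} = -129 - \sqrt{4 + \left(\frac{1}{-1}\right)^{2}} = -129 - \sqrt{4 + \left(-1\right)^{2}} = -129 - \sqrt{4 + 1} = -129 - \sqrt{5}$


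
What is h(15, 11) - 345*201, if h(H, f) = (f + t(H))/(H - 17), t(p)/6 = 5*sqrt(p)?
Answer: -138701/2 - 15*sqrt(15) ≈ -69409.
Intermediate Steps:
t(p) = 30*sqrt(p) (t(p) = 6*(5*sqrt(p)) = 30*sqrt(p))
h(H, f) = (f + 30*sqrt(H))/(-17 + H) (h(H, f) = (f + 30*sqrt(H))/(H - 17) = (f + 30*sqrt(H))/(-17 + H))
h(15, 11) - 345*201 = (11 + 30*sqrt(15))/(-17 + 15) - 345*201 = (11 + 30*sqrt(15))/(-2) - 69345 = -(11 + 30*sqrt(15))/2 - 69345 = (-11/2 - 15*sqrt(15)) - 69345 = -138701/2 - 15*sqrt(15)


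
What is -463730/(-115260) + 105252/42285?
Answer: 1058005619/162458970 ≈ 6.5125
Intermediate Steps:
-463730/(-115260) + 105252/42285 = -463730*(-1/115260) + 105252*(1/42285) = 46373/11526 + 35084/14095 = 1058005619/162458970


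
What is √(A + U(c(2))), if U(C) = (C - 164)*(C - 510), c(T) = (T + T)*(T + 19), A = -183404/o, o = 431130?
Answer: √1583618847446370/215565 ≈ 184.61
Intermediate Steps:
A = -91702/215565 (A = -183404/431130 = -183404*1/431130 = -91702/215565 ≈ -0.42540)
c(T) = 2*T*(19 + T) (c(T) = (2*T)*(19 + T) = 2*T*(19 + T))
U(C) = (-510 + C)*(-164 + C) (U(C) = (-164 + C)*(-510 + C) = (-510 + C)*(-164 + C))
√(A + U(c(2))) = √(-91702/215565 + (83640 + (2*2*(19 + 2))² - 1348*2*(19 + 2))) = √(-91702/215565 + (83640 + (2*2*21)² - 1348*2*21)) = √(-91702/215565 + (83640 + 84² - 674*84)) = √(-91702/215565 + (83640 + 7056 - 56616)) = √(-91702/215565 + 34080) = √(7346363498/215565) = √1583618847446370/215565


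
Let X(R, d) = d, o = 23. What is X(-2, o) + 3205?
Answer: 3228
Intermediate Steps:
X(-2, o) + 3205 = 23 + 3205 = 3228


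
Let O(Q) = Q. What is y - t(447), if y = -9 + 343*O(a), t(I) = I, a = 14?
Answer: 4346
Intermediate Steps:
y = 4793 (y = -9 + 343*14 = -9 + 4802 = 4793)
y - t(447) = 4793 - 1*447 = 4793 - 447 = 4346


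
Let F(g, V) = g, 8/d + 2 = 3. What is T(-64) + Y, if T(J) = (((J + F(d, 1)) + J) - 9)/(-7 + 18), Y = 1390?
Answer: 15161/11 ≈ 1378.3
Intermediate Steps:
d = 8 (d = 8/(-2 + 3) = 8/1 = 8*1 = 8)
T(J) = -1/11 + 2*J/11 (T(J) = (((J + 8) + J) - 9)/(-7 + 18) = (((8 + J) + J) - 9)/11 = ((8 + 2*J) - 9)*(1/11) = (-1 + 2*J)*(1/11) = -1/11 + 2*J/11)
T(-64) + Y = (-1/11 + (2/11)*(-64)) + 1390 = (-1/11 - 128/11) + 1390 = -129/11 + 1390 = 15161/11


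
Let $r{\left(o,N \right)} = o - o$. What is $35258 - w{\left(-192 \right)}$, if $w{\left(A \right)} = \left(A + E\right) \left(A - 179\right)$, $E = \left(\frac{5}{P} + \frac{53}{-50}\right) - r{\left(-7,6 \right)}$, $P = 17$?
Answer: $- \frac{30819421}{850} \approx -36258.0$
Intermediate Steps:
$r{\left(o,N \right)} = 0$
$E = - \frac{651}{850}$ ($E = \left(\frac{5}{17} + \frac{53}{-50}\right) - 0 = \left(5 \cdot \frac{1}{17} + 53 \left(- \frac{1}{50}\right)\right) + 0 = \left(\frac{5}{17} - \frac{53}{50}\right) + 0 = - \frac{651}{850} + 0 = - \frac{651}{850} \approx -0.76588$)
$w{\left(A \right)} = \left(-179 + A\right) \left(- \frac{651}{850} + A\right)$ ($w{\left(A \right)} = \left(A - \frac{651}{850}\right) \left(A - 179\right) = \left(- \frac{651}{850} + A\right) \left(-179 + A\right) = \left(-179 + A\right) \left(- \frac{651}{850} + A\right)$)
$35258 - w{\left(-192 \right)} = 35258 - \left(\frac{116529}{850} + \left(-192\right)^{2} - - \frac{14668896}{425}\right) = 35258 - \left(\frac{116529}{850} + 36864 + \frac{14668896}{425}\right) = 35258 - \frac{60788721}{850} = - \frac{30819421}{850}$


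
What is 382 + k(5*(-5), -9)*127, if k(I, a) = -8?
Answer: -634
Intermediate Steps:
382 + k(5*(-5), -9)*127 = 382 - 8*127 = 382 - 1016 = -634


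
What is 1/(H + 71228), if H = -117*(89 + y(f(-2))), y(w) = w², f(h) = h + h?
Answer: 1/58943 ≈ 1.6966e-5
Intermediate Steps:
f(h) = 2*h
H = -12285 (H = -117*(89 + (2*(-2))²) = -117*(89 + (-4)²) = -117*(89 + 16) = -117*105 = -12285)
1/(H + 71228) = 1/(-12285 + 71228) = 1/58943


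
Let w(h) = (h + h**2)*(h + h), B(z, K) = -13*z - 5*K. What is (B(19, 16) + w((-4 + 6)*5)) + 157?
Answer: 2030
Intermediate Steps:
w(h) = 2*h*(h + h**2) (w(h) = (h + h**2)*(2*h) = 2*h*(h + h**2))
(B(19, 16) + w((-4 + 6)*5)) + 157 = ((-13*19 - 5*16) + 2*((-4 + 6)*5)**2*(1 + (-4 + 6)*5)) + 157 = ((-247 - 80) + 2*(2*5)**2*(1 + 2*5)) + 157 = (-327 + 2*10**2*(1 + 10)) + 157 = (-327 + 2*100*11) + 157 = (-327 + 2200) + 157 = 1873 + 157 = 2030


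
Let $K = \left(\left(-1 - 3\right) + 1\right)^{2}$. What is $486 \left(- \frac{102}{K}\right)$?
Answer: $-5508$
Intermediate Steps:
$K = 9$ ($K = \left(\left(-1 - 3\right) + 1\right)^{2} = \left(-4 + 1\right)^{2} = \left(-3\right)^{2} = 9$)
$486 \left(- \frac{102}{K}\right) = 486 \left(- \frac{102}{9}\right) = 486 \left(\left(-102\right) \frac{1}{9}\right) = 486 \left(- \frac{34}{3}\right) = -5508$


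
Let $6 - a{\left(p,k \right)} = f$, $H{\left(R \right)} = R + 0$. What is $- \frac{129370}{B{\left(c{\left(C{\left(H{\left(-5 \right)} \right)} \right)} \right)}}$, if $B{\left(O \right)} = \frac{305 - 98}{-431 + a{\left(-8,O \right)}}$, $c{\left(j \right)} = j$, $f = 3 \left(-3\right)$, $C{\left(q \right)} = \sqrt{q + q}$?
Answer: $\frac{53817920}{207} \approx 2.5999 \cdot 10^{5}$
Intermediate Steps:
$H{\left(R \right)} = R$
$C{\left(q \right)} = \sqrt{2} \sqrt{q}$ ($C{\left(q \right)} = \sqrt{2 q} = \sqrt{2} \sqrt{q}$)
$f = -9$
$a{\left(p,k \right)} = 15$ ($a{\left(p,k \right)} = 6 - -9 = 6 + 9 = 15$)
$B{\left(O \right)} = - \frac{207}{416}$ ($B{\left(O \right)} = \frac{305 - 98}{-431 + 15} = \frac{207}{-416} = 207 \left(- \frac{1}{416}\right) = - \frac{207}{416}$)
$- \frac{129370}{B{\left(c{\left(C{\left(H{\left(-5 \right)} \right)} \right)} \right)}} = - \frac{129370}{- \frac{207}{416}} = \left(-129370\right) \left(- \frac{416}{207}\right) = \frac{53817920}{207}$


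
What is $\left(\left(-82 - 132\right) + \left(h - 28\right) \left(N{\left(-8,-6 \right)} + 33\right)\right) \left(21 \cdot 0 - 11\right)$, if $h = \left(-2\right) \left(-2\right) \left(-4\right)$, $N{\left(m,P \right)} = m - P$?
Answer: $17358$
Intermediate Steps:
$h = -16$ ($h = 4 \left(-4\right) = -16$)
$\left(\left(-82 - 132\right) + \left(h - 28\right) \left(N{\left(-8,-6 \right)} + 33\right)\right) \left(21 \cdot 0 - 11\right) = \left(\left(-82 - 132\right) + \left(-16 - 28\right) \left(\left(-8 - -6\right) + 33\right)\right) \left(21 \cdot 0 - 11\right) = \left(-214 - 44 \left(\left(-8 + 6\right) + 33\right)\right) \left(0 - 11\right) = \left(-214 - 44 \left(-2 + 33\right)\right) \left(-11\right) = \left(-214 - 1364\right) \left(-11\right) = \left(-1578\right) \left(-11\right) = 17358$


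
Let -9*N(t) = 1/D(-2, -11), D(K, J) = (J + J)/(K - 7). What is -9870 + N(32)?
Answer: -217141/22 ≈ -9870.0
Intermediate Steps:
D(K, J) = 2*J/(-7 + K) (D(K, J) = (2*J)/(-7 + K) = 2*J/(-7 + K))
N(t) = -1/22 (N(t) = -1/(9*(2*(-11)/(-7 - 2))) = -1/(9*(2*(-11)/(-9))) = -1/(9*(2*(-11)*(-⅑))) = -1/(9*22/9) = -⅑*9/22 = -1/22)
-9870 + N(32) = -9870 - 1/22 = -217141/22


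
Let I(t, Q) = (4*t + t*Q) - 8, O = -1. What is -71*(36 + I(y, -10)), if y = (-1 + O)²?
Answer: -284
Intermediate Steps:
y = 4 (y = (-1 - 1)² = (-2)² = 4)
I(t, Q) = -8 + 4*t + Q*t (I(t, Q) = (4*t + Q*t) - 8 = -8 + 4*t + Q*t)
-71*(36 + I(y, -10)) = -71*(36 + (-8 + 4*4 - 10*4)) = -71*(36 + (-8 + 16 - 40)) = -71*(36 - 32) = -71*4 = -284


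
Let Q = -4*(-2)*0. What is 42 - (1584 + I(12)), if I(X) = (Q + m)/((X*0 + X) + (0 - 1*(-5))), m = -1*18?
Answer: -26196/17 ≈ -1540.9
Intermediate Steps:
Q = 0 (Q = 8*0 = 0)
m = -18
I(X) = -18/(5 + X) (I(X) = (0 - 18)/((X*0 + X) + (0 - 1*(-5))) = -18/((0 + X) + (0 + 5)) = -18/(X + 5) = -18/(5 + X))
42 - (1584 + I(12)) = 42 - (1584 - 18/(5 + 12)) = 42 - (1584 - 18/17) = 42 - 1*26910/17 = 42 - 26910/17 = -26196/17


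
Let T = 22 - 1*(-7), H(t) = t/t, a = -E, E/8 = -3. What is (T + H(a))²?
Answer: 900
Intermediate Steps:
E = -24 (E = 8*(-3) = -24)
a = 24 (a = -1*(-24) = 24)
H(t) = 1
T = 29 (T = 22 + 7 = 29)
(T + H(a))² = (29 + 1)² = 30² = 900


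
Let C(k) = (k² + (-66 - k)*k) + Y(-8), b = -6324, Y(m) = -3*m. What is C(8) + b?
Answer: -6828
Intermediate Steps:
C(k) = 24 + k² + k*(-66 - k) (C(k) = (k² + (-66 - k)*k) - 3*(-8) = (k² + k*(-66 - k)) + 24 = 24 + k² + k*(-66 - k))
C(8) + b = (24 - 66*8) - 6324 = (24 - 528) - 6324 = -504 - 6324 = -6828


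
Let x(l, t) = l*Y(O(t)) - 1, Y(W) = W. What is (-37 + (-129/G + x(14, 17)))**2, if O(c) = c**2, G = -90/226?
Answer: 4222270441/225 ≈ 1.8766e+7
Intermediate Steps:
G = -45/113 (G = -90*1/226 = -45/113 ≈ -0.39823)
x(l, t) = -1 + l*t**2 (x(l, t) = l*t**2 - 1 = -1 + l*t**2)
(-37 + (-129/G + x(14, 17)))**2 = (-37 + (-129/(-45/113) + (-1 + 14*17**2)))**2 = (-37 + (-129*(-113/45) + (-1 + 14*289)))**2 = (-37 + (4859/15 + (-1 + 4046)))**2 = (-37 + (4859/15 + 4045))**2 = (-37 + 65534/15)**2 = (64979/15)**2 = 4222270441/225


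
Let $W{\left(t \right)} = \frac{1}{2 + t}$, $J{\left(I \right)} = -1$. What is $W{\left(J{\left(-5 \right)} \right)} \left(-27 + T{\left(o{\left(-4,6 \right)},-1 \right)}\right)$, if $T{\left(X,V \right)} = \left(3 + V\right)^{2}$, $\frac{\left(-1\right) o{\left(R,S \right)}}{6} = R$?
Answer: $-23$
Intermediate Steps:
$o{\left(R,S \right)} = - 6 R$
$W{\left(J{\left(-5 \right)} \right)} \left(-27 + T{\left(o{\left(-4,6 \right)},-1 \right)}\right) = \frac{-27 + \left(3 - 1\right)^{2}}{2 - 1} = \frac{-27 + 2^{2}}{1} = 1 \left(-27 + 4\right) = 1 \left(-23\right) = -23$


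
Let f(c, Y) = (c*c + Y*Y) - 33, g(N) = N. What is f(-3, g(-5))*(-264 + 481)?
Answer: 217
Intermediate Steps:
f(c, Y) = -33 + Y**2 + c**2 (f(c, Y) = (c**2 + Y**2) - 33 = (Y**2 + c**2) - 33 = -33 + Y**2 + c**2)
f(-3, g(-5))*(-264 + 481) = (-33 + (-5)**2 + (-3)**2)*(-264 + 481) = (-33 + 25 + 9)*217 = 1*217 = 217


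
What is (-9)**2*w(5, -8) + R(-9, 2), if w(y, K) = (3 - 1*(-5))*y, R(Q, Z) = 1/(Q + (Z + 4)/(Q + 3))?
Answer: 32399/10 ≈ 3239.9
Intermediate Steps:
R(Q, Z) = 1/(Q + (4 + Z)/(3 + Q))
w(y, K) = 8*y (w(y, K) = (3 + 5)*y = 8*y)
(-9)**2*w(5, -8) + R(-9, 2) = (-9)**2*(8*5) + (3 - 9)/(4 + 2 + (-9)**2 + 3*(-9)) = 81*40 - 6/(4 + 2 + 81 - 27) = 3240 - 6/60 = 3240 + (1/60)*(-6) = 3240 - 1/10 = 32399/10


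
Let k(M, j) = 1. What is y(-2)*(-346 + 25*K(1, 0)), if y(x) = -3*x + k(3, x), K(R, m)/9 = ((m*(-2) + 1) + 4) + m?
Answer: 5453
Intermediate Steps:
K(R, m) = 45 - 9*m (K(R, m) = 9*(((m*(-2) + 1) + 4) + m) = 9*(((-2*m + 1) + 4) + m) = 9*(((1 - 2*m) + 4) + m) = 9*((5 - 2*m) + m) = 9*(5 - m) = 45 - 9*m)
y(x) = 1 - 3*x (y(x) = -3*x + 1 = 1 - 3*x)
y(-2)*(-346 + 25*K(1, 0)) = (1 - 3*(-2))*(-346 + 25*(45 - 9*0)) = (1 + 6)*(-346 + 25*(45 + 0)) = 7*(-346 + 25*45) = 7*(-346 + 1125) = 7*779 = 5453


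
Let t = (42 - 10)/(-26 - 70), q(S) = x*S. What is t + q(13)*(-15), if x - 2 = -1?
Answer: -586/3 ≈ -195.33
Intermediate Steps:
x = 1 (x = 2 - 1 = 1)
q(S) = S (q(S) = 1*S = S)
t = -⅓ (t = 32/(-96) = 32*(-1/96) = -⅓ ≈ -0.33333)
t + q(13)*(-15) = -⅓ + 13*(-15) = -⅓ - 195 = -586/3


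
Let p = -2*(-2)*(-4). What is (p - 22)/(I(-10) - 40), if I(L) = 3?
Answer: 38/37 ≈ 1.0270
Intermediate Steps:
p = -16 (p = 4*(-4) = -16)
(p - 22)/(I(-10) - 40) = (-16 - 22)/(3 - 40) = -38/(-37) = -1/37*(-38) = 38/37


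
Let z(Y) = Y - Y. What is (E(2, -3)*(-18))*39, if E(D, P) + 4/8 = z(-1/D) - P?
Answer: -1755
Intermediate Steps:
z(Y) = 0
E(D, P) = -½ - P (E(D, P) = -½ + (0 - P) = -½ - P)
(E(2, -3)*(-18))*39 = ((-½ - 1*(-3))*(-18))*39 = ((-½ + 3)*(-18))*39 = ((5/2)*(-18))*39 = -45*39 = -1755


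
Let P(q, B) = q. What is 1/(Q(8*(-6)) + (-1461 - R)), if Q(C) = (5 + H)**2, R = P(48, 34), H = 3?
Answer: -1/1445 ≈ -0.00069204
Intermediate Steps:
R = 48
Q(C) = 64 (Q(C) = (5 + 3)**2 = 8**2 = 64)
1/(Q(8*(-6)) + (-1461 - R)) = 1/(64 + (-1461 - 1*48)) = 1/(64 + (-1461 - 48)) = 1/(64 - 1509) = 1/(-1445) = -1/1445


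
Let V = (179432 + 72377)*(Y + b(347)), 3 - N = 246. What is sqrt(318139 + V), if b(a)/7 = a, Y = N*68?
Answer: 6*I*sqrt(98581381) ≈ 59573.0*I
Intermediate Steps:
N = -243 (N = 3 - 1*246 = 3 - 246 = -243)
Y = -16524 (Y = -243*68 = -16524)
b(a) = 7*a
V = -3549247855 (V = (179432 + 72377)*(-16524 + 7*347) = 251809*(-16524 + 2429) = 251809*(-14095) = -3549247855)
sqrt(318139 + V) = sqrt(318139 - 3549247855) = sqrt(-3548929716) = 6*I*sqrt(98581381)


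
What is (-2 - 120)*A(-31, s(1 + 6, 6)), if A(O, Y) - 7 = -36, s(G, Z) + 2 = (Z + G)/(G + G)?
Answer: 3538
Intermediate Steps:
s(G, Z) = -2 + (G + Z)/(2*G) (s(G, Z) = -2 + (Z + G)/(G + G) = -2 + (G + Z)/((2*G)) = -2 + (G + Z)*(1/(2*G)) = -2 + (G + Z)/(2*G))
A(O, Y) = -29 (A(O, Y) = 7 - 36 = -29)
(-2 - 120)*A(-31, s(1 + 6, 6)) = (-2 - 120)*(-29) = -122*(-29) = 3538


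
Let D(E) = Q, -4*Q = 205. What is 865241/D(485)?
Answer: -3460964/205 ≈ -16883.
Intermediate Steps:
Q = -205/4 (Q = -1/4*205 = -205/4 ≈ -51.250)
D(E) = -205/4
865241/D(485) = 865241/(-205/4) = 865241*(-4/205) = -3460964/205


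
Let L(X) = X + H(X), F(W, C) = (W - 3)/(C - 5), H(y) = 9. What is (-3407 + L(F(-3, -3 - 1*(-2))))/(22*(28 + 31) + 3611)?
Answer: -3397/4909 ≈ -0.69199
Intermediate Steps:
F(W, C) = (-3 + W)/(-5 + C)
L(X) = 9 + X (L(X) = X + 9 = 9 + X)
(-3407 + L(F(-3, -3 - 1*(-2))))/(22*(28 + 31) + 3611) = (-3407 + (9 + (-3 - 3)/(-5 + (-3 - 1*(-2)))))/(22*(28 + 31) + 3611) = (-3407 + (9 - 6/(-5 + (-3 + 2))))/(22*59 + 3611) = (-3407 + (9 - 6/(-5 - 1)))/(1298 + 3611) = (-3407 + (9 - 6/(-6)))/4909 = (-3407 + (9 - ⅙*(-6)))*(1/4909) = (-3407 + (9 + 1))*(1/4909) = (-3407 + 10)*(1/4909) = -3397*1/4909 = -3397/4909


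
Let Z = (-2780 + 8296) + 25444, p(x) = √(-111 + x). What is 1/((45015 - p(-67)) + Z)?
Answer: 75975/5772200803 + I*√178/5772200803 ≈ 1.3162e-5 + 2.3114e-9*I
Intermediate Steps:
Z = 30960 (Z = 5516 + 25444 = 30960)
1/((45015 - p(-67)) + Z) = 1/((45015 - √(-111 - 67)) + 30960) = 1/((45015 - √(-178)) + 30960) = 1/((45015 - I*√178) + 30960) = 1/(75975 - I*√178)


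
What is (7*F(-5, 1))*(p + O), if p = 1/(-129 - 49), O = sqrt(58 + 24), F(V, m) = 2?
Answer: -7/89 + 14*sqrt(82) ≈ 126.70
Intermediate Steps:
O = sqrt(82) ≈ 9.0554
p = -1/178 (p = 1/(-178) = -1/178 ≈ -0.0056180)
(7*F(-5, 1))*(p + O) = (7*2)*(-1/178 + sqrt(82)) = 14*(-1/178 + sqrt(82)) = -7/89 + 14*sqrt(82)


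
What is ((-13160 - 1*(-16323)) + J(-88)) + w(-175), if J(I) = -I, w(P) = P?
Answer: 3076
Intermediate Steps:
((-13160 - 1*(-16323)) + J(-88)) + w(-175) = ((-13160 - 1*(-16323)) - 1*(-88)) - 175 = ((-13160 + 16323) + 88) - 175 = (3163 + 88) - 175 = 3251 - 175 = 3076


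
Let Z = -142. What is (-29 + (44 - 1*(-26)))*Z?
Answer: -5822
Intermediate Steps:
(-29 + (44 - 1*(-26)))*Z = (-29 + (44 - 1*(-26)))*(-142) = (-29 + (44 + 26))*(-142) = (-29 + 70)*(-142) = 41*(-142) = -5822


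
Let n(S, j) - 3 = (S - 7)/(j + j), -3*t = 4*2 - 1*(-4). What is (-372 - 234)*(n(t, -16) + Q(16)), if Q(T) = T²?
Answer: -2514597/16 ≈ -1.5716e+5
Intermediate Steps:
t = -4 (t = -(4*2 - 1*(-4))/3 = -(8 + 4)/3 = -⅓*12 = -4)
n(S, j) = 3 + (-7 + S)/(2*j) (n(S, j) = 3 + (S - 7)/(j + j) = 3 + (-7 + S)/((2*j)) = 3 + (-7 + S)*(1/(2*j)) = 3 + (-7 + S)/(2*j))
(-372 - 234)*(n(t, -16) + Q(16)) = (-372 - 234)*((½)*(-7 - 4 + 6*(-16))/(-16) + 16²) = -606*((½)*(-1/16)*(-7 - 4 - 96) + 256) = -606*((½)*(-1/16)*(-107) + 256) = -606*(107/32 + 256) = -606*8299/32 = -2514597/16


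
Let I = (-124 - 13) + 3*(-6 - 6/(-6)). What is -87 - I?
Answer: 65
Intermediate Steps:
I = -152 (I = -137 + 3*(-6 - 6*(-⅙)) = -137 + 3*(-6 + 1) = -137 + 3*(-5) = -137 - 15 = -152)
-87 - I = -87 - 1*(-152) = -87 + 152 = 65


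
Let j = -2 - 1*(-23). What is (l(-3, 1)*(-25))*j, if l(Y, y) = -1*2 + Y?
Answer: 2625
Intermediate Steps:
l(Y, y) = -2 + Y
j = 21 (j = -2 + 23 = 21)
(l(-3, 1)*(-25))*j = ((-2 - 3)*(-25))*21 = -5*(-25)*21 = 125*21 = 2625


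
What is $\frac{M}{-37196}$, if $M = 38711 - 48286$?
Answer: $\frac{9575}{37196} \approx 0.25742$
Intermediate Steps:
$M = -9575$
$\frac{M}{-37196} = - \frac{9575}{-37196} = \left(-9575\right) \left(- \frac{1}{37196}\right) = \frac{9575}{37196}$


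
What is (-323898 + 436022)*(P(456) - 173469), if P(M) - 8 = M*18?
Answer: -18528827372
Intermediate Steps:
P(M) = 8 + 18*M (P(M) = 8 + M*18 = 8 + 18*M)
(-323898 + 436022)*(P(456) - 173469) = (-323898 + 436022)*((8 + 18*456) - 173469) = 112124*((8 + 8208) - 173469) = 112124*(8216 - 173469) = 112124*(-165253) = -18528827372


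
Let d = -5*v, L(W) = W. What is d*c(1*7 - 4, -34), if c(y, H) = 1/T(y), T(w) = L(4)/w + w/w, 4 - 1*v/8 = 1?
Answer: -360/7 ≈ -51.429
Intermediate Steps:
v = 24 (v = 32 - 8*1 = 32 - 8 = 24)
T(w) = 1 + 4/w (T(w) = 4/w + w/w = 4/w + 1 = 1 + 4/w)
c(y, H) = y/(4 + y) (c(y, H) = 1/((4 + y)/y) = y/(4 + y))
d = -120 (d = -5*24 = -120)
d*c(1*7 - 4, -34) = -120*(1*7 - 4)/(4 + (1*7 - 4)) = -120*(7 - 4)/(4 + (7 - 4)) = -360/(4 + 3) = -360/7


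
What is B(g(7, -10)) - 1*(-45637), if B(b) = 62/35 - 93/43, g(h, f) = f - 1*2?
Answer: 68683096/1505 ≈ 45637.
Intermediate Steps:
g(h, f) = -2 + f (g(h, f) = f - 2 = -2 + f)
B(b) = -589/1505 (B(b) = 62*(1/35) - 93*1/43 = 62/35 - 93/43 = -589/1505)
B(g(7, -10)) - 1*(-45637) = -589/1505 - 1*(-45637) = -589/1505 + 45637 = 68683096/1505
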